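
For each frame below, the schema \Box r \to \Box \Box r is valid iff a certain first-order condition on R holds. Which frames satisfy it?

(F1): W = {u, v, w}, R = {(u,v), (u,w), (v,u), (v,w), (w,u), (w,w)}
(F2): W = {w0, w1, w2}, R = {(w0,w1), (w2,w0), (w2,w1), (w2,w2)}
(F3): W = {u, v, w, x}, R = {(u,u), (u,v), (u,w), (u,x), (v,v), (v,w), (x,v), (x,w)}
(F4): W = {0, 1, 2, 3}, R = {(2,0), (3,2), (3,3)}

Frame correspondent (Sahlqvist): \forall x \forall y \forall z (Rxy \wedge Ryz \to Rxz) — i.e. transitivity.
(F1): fails — Ruv and Rvu but not Ruu.
(F2): holds.
(F3): holds.
(F4): fails — R32 and R20 but not R30.
Valid on: (F2), (F3).

(F2), (F3)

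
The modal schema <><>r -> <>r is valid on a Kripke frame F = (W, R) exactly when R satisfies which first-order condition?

Transitivity

This is frame-equivalent to □r → □□r (substitute ¬r for r and contrapose).
Suppose □r→□□r is valid. Take Rxy, Ryz and set V(r)={w : Rxw}. Then □r at x, so □□r at x, so □r at y, so r at z, i.e. Rxz.
The converse is a direct semantic check.
Frame condition: forall x forall y forall z (Rxy & Ryz -> Rxz).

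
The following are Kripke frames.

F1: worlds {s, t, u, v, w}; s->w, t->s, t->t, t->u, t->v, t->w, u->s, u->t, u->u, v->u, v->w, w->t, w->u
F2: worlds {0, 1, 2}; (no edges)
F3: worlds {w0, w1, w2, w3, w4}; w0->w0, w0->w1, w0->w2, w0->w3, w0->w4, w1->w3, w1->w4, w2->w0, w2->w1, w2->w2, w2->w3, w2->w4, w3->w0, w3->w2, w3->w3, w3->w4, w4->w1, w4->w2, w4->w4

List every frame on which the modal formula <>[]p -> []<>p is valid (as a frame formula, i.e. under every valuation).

Frame correspondent (Sahlqvist): forall x forall y forall z (Rxy & Rxz -> exists w (Ryw & Rzw)) — i.e. convergence.
F1: fails — Rts and Rtw but s and w have no common successor.
F2: condition met.
F3: condition met.

F2, F3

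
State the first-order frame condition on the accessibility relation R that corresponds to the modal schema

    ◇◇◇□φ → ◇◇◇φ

∀x ∀y (xR³y → ∃w (yRw ∧ xR³w))

This is a Sahlqvist (Geach-type) schema ◇^3□^1φ → □^0◇^3φ.
Minimal-valuation argument: fix x; take any y with xR^3y and any z with xR^0z. Set V(φ) to the set of worlds R-reachable from y in exactly 1 step. Then □^1φ holds at y, so the antecedent holds at x; validity forces ◇^3φ at z, giving a w with zR^3w and yR^1w.
First-order correspondent: ∀x ∀y (xR³y → ∃w (yRw ∧ xR³w)).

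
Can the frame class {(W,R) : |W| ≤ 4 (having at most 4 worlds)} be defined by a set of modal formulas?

No — not modally definable

Modal frame validity is preserved under disjoint unions.
Any modal formula valid on each of 5 disjoint one-world frames is valid on their disjoint union (validity is preserved under disjoint unions). Each one-world frame has |W|=1≤4, but the union has |W|=5.
So no modal formula (or set of formulas) defines exactly the |W|≤4 frames.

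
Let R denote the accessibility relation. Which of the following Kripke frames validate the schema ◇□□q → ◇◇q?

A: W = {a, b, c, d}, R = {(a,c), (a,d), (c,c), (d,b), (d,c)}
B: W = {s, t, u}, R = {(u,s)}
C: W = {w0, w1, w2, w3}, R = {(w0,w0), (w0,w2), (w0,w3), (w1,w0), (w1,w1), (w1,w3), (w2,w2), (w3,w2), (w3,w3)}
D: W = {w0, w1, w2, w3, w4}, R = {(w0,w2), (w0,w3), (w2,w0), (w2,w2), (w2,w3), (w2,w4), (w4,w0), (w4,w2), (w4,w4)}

Frame correspondent (Sahlqvist): ∀x ∀y (xRy → ∃w (yR²w ∧ xR²w)) — i.e. a generalized confluence (Geach) condition.
A: fails — dRb but no w with bR²w and dR²w.
B: fails — uRs but no w with sR²w and uR²w.
C: satisfies the condition.
D: fails — w0Rw3 but no w with w3R²w and w0R²w.

C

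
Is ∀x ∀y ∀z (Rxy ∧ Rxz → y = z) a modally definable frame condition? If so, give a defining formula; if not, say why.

The condition is partial functionality. A defining modal formula is ◇r → □r.
Suppose ◇r→□r is valid. Take Rxy, Rxz and set V(r)={y}. Then ◇r at x, so □r at x, so r at z, i.e. z=y.

Definable; ◇r → □r defines it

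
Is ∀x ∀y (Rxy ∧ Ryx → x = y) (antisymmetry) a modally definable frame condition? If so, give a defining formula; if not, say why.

No — not modally definable

Modal frame validity is preserved under surjective bounded morphisms.
The 8-cycle (worlds 0,1,2,3,4,5,6,7 with 0→1→2→3→4→5→6→7→0) is antisymmetric. Sending even-indexed worlds to a and odd-indexed worlds to b is a surjective bounded morphism onto the two-world frame with a↔b, which is not antisymmetric.
So no modal formula (or set of formulas) defines exactly the antisymmetric frames.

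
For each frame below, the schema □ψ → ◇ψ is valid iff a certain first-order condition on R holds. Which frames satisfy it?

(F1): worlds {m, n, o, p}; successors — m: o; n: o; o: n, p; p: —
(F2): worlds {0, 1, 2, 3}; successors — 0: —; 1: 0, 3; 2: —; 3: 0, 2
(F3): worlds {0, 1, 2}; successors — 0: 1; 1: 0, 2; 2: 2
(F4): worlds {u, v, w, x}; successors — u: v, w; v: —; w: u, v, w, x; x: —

This is the axiom for seriality; its first-order frame correspondent is ∀x ∃y Rxy.
(F1): fails — world p has no successor.
(F2): fails — world 0 has no successor.
(F3): satisfies the condition.
(F4): fails — world v has no successor.

(F3)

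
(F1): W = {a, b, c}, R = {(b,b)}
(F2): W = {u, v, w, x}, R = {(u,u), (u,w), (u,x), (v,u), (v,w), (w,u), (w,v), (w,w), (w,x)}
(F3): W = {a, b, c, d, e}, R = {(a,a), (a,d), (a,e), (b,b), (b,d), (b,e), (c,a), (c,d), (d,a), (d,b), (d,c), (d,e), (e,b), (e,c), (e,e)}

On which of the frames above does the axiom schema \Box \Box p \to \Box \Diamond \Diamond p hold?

(F1), (F3)

Frame correspondent (Sahlqvist): \forall x \forall z (xRz \to \exists w (x R^2 w \wedge z R^2 w)) — i.e. a generalized confluence (Geach) condition.
(F1): condition met.
(F2): fails — uRx but no t with uR²t and xR²t.
(F3): condition met.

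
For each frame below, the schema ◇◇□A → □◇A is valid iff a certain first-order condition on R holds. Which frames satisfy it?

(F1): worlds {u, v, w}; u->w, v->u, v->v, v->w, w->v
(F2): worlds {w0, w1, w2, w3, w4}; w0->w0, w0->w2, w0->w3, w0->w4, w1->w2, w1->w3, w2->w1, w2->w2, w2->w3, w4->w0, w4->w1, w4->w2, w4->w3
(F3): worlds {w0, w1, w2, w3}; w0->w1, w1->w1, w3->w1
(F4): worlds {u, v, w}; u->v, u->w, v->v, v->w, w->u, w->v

Frame correspondent (Sahlqvist): ∀x ∀y ∀z ((xR²y ∧ xRz) → ∃w (yRw ∧ zRw)) — i.e. a generalized confluence (Geach) condition.
(F1): fails — vR²u, vRw but no t with uRt and wRt.
(F2): fails — w0R²w0, w0Rw3 but no w with w0Rw and w3Rw.
(F3): satisfies the condition.
(F4): satisfies the condition.

(F3), (F4)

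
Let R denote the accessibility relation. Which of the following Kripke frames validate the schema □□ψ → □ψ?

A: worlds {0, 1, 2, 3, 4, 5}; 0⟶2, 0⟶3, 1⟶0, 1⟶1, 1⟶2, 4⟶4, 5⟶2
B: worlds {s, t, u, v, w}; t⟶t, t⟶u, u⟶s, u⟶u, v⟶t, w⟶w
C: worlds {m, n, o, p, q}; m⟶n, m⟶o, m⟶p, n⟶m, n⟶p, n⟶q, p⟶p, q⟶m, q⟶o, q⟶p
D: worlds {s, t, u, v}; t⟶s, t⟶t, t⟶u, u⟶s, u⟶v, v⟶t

B

The schema corresponds to density: ∀x ∀y (Rxy → ∃z (Rxz ∧ Rzy)).
A: fails — R02 but no z with R0z and Rz2.
B: condition met.
C: fails — Rmo but no z with Rmz and Rzo.
D: fails — Ruv but no z with Ruz and Rzv.
Valid on: B.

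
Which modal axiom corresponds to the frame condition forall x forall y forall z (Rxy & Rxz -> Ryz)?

◇r → □◇r

The condition is the Euclidean property. The 5 schema ◇r → □◇r defines it.
Suppose ◇r→□◇r is valid. Take Rxy, Rxz and set V(r)={y}. Then ◇r at x, so □◇r at x, so ◇r at z, so some w with Rzw has r; w=y, i.e. Rzy. By symmetry of the argument, Ryz.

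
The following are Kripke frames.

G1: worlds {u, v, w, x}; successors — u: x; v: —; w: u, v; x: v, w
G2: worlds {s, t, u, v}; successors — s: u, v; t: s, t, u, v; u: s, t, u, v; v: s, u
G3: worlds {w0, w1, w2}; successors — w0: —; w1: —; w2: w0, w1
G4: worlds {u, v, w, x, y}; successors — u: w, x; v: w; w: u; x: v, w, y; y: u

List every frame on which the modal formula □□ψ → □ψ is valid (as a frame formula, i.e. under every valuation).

G2

This is the axiom for density; its first-order frame correspondent is ∀x ∀y (Rxy → ∃z (Rxz ∧ Rzy)).
G1: fails — Rxw but no z with Rxz and Rzw.
G2: satisfies the condition.
G3: fails — Rw2w0 but no z with Rw2z and Rzw0.
G4: fails — Rwu but no z with Rwz and Rzu.
Valid on: G2.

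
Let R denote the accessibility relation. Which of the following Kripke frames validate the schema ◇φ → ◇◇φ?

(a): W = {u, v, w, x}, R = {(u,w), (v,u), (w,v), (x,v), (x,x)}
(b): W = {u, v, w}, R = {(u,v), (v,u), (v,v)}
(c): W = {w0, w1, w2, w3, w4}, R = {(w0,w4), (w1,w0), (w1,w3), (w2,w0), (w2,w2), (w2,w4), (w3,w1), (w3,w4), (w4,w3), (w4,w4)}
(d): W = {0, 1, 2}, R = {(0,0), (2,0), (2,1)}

This is the axiom for a generalized confluence (Geach) condition; its first-order frame correspondent is ∀x ∀y (xRy → ∃w (y = w ∧ xR²w)).
(a): fails — uRw but no t with w=t and uR²t.
(b): satisfies the condition.
(c): fails — w1Rw0 but no w with w0=w and w1R²w.
(d): fails — 2R1 but no w with 1=w and 2R²w.
Valid on: (b).

(b)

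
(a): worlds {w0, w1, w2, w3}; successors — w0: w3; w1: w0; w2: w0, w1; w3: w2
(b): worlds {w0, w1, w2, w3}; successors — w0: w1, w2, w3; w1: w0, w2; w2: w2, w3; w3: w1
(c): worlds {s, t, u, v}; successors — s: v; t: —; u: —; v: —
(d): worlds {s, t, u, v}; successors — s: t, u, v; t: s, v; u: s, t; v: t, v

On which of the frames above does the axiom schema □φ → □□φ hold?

This is the axiom for transitivity; its first-order frame correspondent is ∀x ∀y ∀z (Rxy ∧ Ryz → Rxz).
(a): fails — Rw1w0 and Rw0w3 but not Rw1w3.
(b): fails — Rw1w2 and Rw2w3 but not Rw1w3.
(c): holds.
(d): fails — Rtv and Rvt but not Rtt.

(c)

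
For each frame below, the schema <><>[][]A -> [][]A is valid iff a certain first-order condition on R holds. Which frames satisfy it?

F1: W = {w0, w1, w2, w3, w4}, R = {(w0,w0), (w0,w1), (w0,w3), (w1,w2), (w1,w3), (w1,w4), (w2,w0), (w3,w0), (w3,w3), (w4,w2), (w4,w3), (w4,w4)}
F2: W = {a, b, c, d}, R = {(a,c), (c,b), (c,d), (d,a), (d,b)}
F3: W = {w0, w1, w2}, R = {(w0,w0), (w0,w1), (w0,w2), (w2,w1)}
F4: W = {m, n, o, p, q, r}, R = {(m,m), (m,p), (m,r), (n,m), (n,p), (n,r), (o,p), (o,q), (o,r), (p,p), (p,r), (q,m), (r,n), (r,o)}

Frame correspondent (Sahlqvist): forall x forall y forall z ((x R^2 y & x R^2 z) -> exists w (y R^2 w & z = w)) — i.e. a generalized confluence (Geach) condition.
F1: fails — w0R²w1, w0R²w1 but no w with w1R²w and w1=w.
F2: fails — aR²b, aR²b but no w with bR²w and b=w.
F3: fails — w0R²w1, w0R²w0 but no w with w1R²w and w0=w.
F4: fails — mR²p, mR²m but no w with pR²w and m=w.
Valid on no frame.

none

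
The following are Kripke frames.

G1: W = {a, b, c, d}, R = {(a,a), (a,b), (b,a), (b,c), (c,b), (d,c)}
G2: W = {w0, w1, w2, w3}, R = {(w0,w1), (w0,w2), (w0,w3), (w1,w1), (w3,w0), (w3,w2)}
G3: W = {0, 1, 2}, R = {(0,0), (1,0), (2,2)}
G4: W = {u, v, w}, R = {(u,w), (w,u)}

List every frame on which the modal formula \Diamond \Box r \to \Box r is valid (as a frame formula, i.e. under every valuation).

G3

Frame correspondent (Sahlqvist): \forall x \forall y \forall z (Rxy \wedge Rxz \to Ryz) — i.e. the Euclidean property.
G1: fails — Rab and Rab but not Rbb.
G2: fails — Rw0w1 and Rw0w2 but not Rw1w2.
G3: ✓.
G4: fails — Ruw and Ruw but not Rww.
Valid on: G3.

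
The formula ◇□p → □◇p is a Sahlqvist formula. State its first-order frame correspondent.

Suppose ◇□p→□◇p is valid. Take Rxy, Rxz and set V(p)={w : Ryw}. Then □p at y so ◇□p at x, so □◇p at x, so ◇p at z, giving w with Rzw and Ryw.

Convergence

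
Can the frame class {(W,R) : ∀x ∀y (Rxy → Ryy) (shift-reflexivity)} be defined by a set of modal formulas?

The condition is shift-reflexivity. A defining modal formula is □(□p → p).

Yes — defined by □(□p → p)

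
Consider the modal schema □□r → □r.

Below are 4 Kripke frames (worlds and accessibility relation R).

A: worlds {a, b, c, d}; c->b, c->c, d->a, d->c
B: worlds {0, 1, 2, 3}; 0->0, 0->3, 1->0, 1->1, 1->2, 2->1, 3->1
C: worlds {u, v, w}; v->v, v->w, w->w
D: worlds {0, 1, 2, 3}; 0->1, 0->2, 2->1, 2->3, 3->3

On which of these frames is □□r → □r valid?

B, C

The schema corresponds to density: ∀x ∀y (Rxy → ∃z (Rxz ∧ Rzy)).
A: fails — Rda but no z with Rdz and Rza.
B: ✓.
C: ✓.
D: fails — R02 but no z with R0z and Rz2.
Valid on: B, C.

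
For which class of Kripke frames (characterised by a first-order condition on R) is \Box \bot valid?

□⊥ is valid iff no world has any successor (otherwise □⊥ fails at any world with one).
Conversely, any frame satisfying \forall x \forall y \neg Rxy validates the schema.
So the correspondent is emptiness of R.

emptiness of R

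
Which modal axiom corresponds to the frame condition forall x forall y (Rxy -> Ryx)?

s → □◇s

A defining formula is s → □◇s (the B axiom).
Suppose s→□◇s is valid. Take Rxy and set V(s)={x}. Then s at x, so □◇s at x, so ◇s at y, so some z with Ryz has s; z=x, i.e. Ryx.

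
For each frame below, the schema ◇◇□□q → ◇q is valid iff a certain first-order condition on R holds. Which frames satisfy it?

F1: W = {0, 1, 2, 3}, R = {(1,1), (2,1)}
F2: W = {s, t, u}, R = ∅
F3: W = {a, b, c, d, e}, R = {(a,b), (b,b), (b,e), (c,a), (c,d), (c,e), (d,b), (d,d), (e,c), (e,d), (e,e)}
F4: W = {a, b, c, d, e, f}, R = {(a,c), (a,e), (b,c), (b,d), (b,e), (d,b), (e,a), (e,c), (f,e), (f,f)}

This is the axiom for a generalized confluence (Geach) condition; its first-order frame correspondent is ∀x ∀y (xR²y → ∃w (yR²w ∧ xRw)).
F1: ✓.
F2: ✓.
F3: ✓.
F4: fails — aR²c but no w with cR²w and aRw.
Valid on: F1, F2, F3.

F1, F2, F3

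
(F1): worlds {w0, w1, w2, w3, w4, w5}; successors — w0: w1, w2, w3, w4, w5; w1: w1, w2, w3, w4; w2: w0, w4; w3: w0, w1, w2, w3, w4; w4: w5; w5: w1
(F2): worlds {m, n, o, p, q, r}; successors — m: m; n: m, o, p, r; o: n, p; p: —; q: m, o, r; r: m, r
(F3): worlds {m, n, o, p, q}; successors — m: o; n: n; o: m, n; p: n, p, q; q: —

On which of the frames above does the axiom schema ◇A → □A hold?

none

Frame correspondent (Sahlqvist): ∀x ∀y ∀z (Rxy ∧ Rxz → y = z) — i.e. partial functionality.
(F1): fails — w0 sees both w1 and w2.
(F2): fails — n sees both m and o.
(F3): fails — o sees both m and n.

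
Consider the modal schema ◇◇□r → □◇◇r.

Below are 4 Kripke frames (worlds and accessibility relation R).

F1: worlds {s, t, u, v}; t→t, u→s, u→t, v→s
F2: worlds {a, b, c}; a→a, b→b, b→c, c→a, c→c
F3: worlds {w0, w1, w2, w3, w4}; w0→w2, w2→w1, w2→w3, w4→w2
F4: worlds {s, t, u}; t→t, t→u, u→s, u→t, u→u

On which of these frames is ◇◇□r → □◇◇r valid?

Frame correspondent (Sahlqvist): ∀x ∀y ∀z ((xR²y ∧ xRz) → ∃w (yRw ∧ zR²w)) — i.e. a generalized confluence (Geach) condition.
F1: fails — uR²t, uRs but no w with tRw and sR²w.
F2: holds.
F3: fails — w0R²w1, w0Rw2 but no w with w1Rw and w2R²w.
F4: fails — tR²s, tRt but no w with sRw and tR²w.
Valid on: F2.

F2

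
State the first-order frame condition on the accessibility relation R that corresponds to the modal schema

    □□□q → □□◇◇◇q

This is a Sahlqvist (Geach-type) schema ◇^0□^3q → □^2◇^3q.
Minimal-valuation argument: fix x; take any y with xR^0y and any z with xR^2z. Set V(q) to the set of worlds R-reachable from y in exactly 3 steps. Then □^3q holds at y, so the antecedent holds at x; validity forces ◇^3q at z, giving a w with zR^3w and yR^3w.
First-order correspondent: ∀x ∀z (xR²z → ∃w (xR³w ∧ zR³w)).

∀x ∀z (xR²z → ∃w (xR³w ∧ zR³w))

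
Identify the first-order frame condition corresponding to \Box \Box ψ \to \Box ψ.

density: \forall x \forall y (Rxy \to \exists z (Rxz \wedge Rzy))

Suppose □□ψ→□ψ is valid. Take Rxy and set V(ψ)={w : xR²w}. Then □□ψ at x, so □ψ at x, so ψ at y, i.e. ∃z(Rxz∧Rzy).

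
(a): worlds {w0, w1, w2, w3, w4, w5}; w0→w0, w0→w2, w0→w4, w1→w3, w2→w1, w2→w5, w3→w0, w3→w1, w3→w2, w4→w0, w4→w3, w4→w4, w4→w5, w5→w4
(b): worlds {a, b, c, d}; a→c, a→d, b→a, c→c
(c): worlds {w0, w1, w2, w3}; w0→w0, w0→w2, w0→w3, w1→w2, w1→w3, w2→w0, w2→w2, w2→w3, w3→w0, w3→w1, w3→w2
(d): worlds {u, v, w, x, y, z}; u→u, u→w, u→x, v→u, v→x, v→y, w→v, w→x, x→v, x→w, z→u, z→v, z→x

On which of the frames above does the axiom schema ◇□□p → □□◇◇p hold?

(c)

Frame correspondent (Sahlqvist): ∀x ∀y ∀z ((xRy ∧ xR²z) → ∃w (yR²w ∧ zR²w)) — i.e. a generalized confluence (Geach) condition.
(a): fails — w0Rw2, w0R²w1 but no w with w2R²w and w1R²w.
(b): fails — aRd, aR²c but no w with dR²w and cR²w.
(c): holds.
(d): fails — vRy, vR²u but no t with yR²t and uR²t.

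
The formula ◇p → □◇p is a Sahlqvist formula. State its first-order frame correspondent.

The Euclidean property

This is the 5 axiom.
It corresponds to the Euclidean property: ∀x ∀y ∀z (Rxy ∧ Rxz → Ryz).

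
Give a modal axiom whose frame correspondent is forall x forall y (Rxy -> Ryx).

A defining formula is r → □◇r (the B axiom).

r → □◇r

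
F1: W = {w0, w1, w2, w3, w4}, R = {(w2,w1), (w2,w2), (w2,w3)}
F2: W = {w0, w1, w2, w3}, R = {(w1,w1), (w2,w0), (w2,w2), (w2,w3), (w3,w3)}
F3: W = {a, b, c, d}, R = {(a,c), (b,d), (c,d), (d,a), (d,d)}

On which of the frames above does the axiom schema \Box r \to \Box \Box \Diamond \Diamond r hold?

This is the axiom for a generalized confluence (Geach) condition; its first-order frame correspondent is \forall x \forall z (x R^2 z \to \exists w (xRw \wedge z R^2 w)).
F1: fails — w2R²w1 but no w with w2Rw and w1R²w.
F2: fails — w2R²w0 but no w with w2Rw and w0R²w.
F3: satisfies the condition.

F3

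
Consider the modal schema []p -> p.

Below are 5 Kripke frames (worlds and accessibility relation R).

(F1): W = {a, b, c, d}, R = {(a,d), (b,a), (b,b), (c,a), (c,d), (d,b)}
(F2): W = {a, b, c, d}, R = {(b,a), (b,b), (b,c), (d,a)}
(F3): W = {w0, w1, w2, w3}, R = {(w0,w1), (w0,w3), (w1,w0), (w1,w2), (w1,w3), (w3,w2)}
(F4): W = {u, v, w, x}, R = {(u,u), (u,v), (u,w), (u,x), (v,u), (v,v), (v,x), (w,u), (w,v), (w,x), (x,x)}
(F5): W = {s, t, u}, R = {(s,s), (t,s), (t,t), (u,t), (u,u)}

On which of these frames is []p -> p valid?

This is the axiom for reflexivity; its first-order frame correspondent is forall x Rxx.
(F1): fails — world a does not see itself.
(F2): fails — world a does not see itself.
(F3): fails — world w0 does not see itself.
(F4): fails — world w does not see itself.
(F5): ✓.

(F5)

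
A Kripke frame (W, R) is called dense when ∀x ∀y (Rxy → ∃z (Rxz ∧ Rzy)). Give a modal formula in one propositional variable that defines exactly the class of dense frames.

The condition is density. The C4 schema □□ψ → □ψ defines it.
Suppose □□ψ→□ψ is valid. Take Rxy and set V(ψ)={w : xR²w}. Then □□ψ at x, so □ψ at x, so ψ at y, i.e. ∃z(Rxz∧Rzy).

□□ψ → □ψ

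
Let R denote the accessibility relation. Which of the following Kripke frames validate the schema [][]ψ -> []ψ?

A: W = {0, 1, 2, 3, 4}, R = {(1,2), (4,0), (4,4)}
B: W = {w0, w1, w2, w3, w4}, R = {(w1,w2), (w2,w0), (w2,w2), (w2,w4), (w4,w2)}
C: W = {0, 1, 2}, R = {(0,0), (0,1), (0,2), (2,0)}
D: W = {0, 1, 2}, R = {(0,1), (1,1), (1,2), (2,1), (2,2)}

B, C, D

Frame correspondent (Sahlqvist): forall x forall y (Rxy -> exists z (Rxz & Rzy)) — i.e. density.
A: fails — R12 but no z with R1z and Rz2.
B: satisfies the condition.
C: satisfies the condition.
D: satisfies the condition.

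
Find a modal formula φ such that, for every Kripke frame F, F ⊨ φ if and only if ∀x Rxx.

□s → s

The condition is reflexivity. The T schema □s → s defines it.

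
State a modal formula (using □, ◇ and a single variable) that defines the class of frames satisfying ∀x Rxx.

The condition is reflexivity. The T schema □ψ → ψ defines it.
Suppose □ψ→ψ is valid. At any x set V(ψ)={w : Rxw}. Then □ψ holds at x, so ψ holds at x, i.e. Rxx.

□ψ → ψ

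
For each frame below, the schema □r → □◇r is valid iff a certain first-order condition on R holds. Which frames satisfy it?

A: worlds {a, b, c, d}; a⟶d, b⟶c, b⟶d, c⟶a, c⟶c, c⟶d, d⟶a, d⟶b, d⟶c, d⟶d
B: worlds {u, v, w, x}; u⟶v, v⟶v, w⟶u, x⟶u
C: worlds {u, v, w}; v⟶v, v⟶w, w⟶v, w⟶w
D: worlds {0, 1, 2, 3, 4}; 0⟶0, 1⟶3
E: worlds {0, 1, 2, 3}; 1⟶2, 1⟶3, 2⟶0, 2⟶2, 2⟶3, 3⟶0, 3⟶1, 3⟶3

A, C

The schema corresponds to a generalized confluence (Geach) condition: ∀x ∀z (xRz → ∃w (xRw ∧ zRw)).
A: condition met.
B: fails — wRu but no t with wRt and uRt.
C: condition met.
D: fails — 1R3 but no w with 1Rw and 3Rw.
E: fails — 2R0 but no w with 2Rw and 0Rw.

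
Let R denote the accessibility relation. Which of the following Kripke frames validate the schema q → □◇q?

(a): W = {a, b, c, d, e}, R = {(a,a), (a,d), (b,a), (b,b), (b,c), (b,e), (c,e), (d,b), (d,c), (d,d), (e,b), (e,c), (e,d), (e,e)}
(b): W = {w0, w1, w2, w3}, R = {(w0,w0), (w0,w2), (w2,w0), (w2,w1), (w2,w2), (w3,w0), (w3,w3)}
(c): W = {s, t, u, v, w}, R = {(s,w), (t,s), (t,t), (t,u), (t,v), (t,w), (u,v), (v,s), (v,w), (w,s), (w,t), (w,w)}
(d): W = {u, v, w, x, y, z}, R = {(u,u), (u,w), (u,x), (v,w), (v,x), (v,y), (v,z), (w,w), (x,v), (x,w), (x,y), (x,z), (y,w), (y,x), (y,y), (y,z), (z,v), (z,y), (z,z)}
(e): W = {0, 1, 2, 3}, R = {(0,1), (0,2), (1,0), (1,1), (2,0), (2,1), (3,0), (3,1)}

This is the axiom for symmetry; its first-order frame correspondent is ∀x ∀y (Rxy → Ryx).
(a): fails — Rbc but not Rcb.
(b): fails — Rw3w0 but not Rw0w3.
(c): fails — Ruv but not Rvu.
(d): fails — Ruw but not Rwu.
(e): fails — R31 but not R13.
Valid on no frame.

none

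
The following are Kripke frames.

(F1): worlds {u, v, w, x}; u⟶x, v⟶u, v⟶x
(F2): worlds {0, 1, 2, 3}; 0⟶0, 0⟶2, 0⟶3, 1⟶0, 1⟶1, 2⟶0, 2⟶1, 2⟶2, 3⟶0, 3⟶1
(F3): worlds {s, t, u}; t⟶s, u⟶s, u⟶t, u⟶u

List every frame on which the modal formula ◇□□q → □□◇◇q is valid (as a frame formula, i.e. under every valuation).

(F2)

This is the axiom for a generalized confluence (Geach) condition; its first-order frame correspondent is ∀x ∀y ∀z ((xRy ∧ xR²z) → ∃w (yR²w ∧ zR²w)).
(F1): fails — vRu, vR²x but no t with uR²t and xR²t.
(F2): satisfies the condition.
(F3): fails — uRs, uR²s but no w with sR²w and sR²w.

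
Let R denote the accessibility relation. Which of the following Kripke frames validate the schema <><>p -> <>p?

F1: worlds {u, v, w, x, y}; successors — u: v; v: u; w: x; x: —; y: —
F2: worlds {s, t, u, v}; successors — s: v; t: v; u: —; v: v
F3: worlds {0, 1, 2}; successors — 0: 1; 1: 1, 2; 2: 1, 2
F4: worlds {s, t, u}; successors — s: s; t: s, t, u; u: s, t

F2

Frame correspondent (Sahlqvist): forall x forall y forall z (Rxy & Ryz -> Rxz) — i.e. transitivity.
F1: fails — Ruv and Rvu but not Ruu.
F2: holds.
F3: fails — R01 and R12 but not R02.
F4: fails — Rut and Rtu but not Ruu.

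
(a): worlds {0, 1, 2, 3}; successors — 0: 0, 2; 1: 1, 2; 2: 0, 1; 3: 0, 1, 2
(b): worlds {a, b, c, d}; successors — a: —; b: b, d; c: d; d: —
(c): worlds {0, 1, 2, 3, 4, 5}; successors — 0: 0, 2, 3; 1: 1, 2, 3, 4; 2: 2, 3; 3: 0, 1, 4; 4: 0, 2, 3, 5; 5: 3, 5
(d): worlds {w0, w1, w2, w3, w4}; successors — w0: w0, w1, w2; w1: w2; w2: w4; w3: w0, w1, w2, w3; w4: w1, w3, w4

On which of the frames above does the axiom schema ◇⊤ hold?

Frame correspondent (Sahlqvist): ∀x ∃y Rxy — i.e. seriality.
(a): condition met.
(b): fails — world a has no successor.
(c): condition met.
(d): condition met.

(a), (c), (d)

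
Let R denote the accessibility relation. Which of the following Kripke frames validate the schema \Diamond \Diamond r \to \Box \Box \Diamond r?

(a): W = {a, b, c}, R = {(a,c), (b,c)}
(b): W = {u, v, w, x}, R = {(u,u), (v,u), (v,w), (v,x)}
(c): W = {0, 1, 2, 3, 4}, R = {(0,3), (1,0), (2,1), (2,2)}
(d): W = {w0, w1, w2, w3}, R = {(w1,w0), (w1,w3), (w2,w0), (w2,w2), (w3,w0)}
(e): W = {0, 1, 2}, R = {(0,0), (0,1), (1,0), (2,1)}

The schema corresponds to a generalized confluence (Geach) condition: \forall x \forall y \forall z ((x R^2 y \wedge x R^2 z) \to \exists w (y = w \wedge zRw)).
(a): satisfies the condition.
(b): satisfies the condition.
(c): fails — 1R²3, 1R²3 but no w with 3=w and 3Rw.
(d): fails — w1R²w0, w1R²w0 but no w with w0=w and w0Rw.
(e): fails — 0R²1, 0R²1 but no w with 1=w and 1Rw.

(a), (b)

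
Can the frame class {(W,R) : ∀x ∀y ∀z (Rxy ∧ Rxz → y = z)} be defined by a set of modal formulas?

Yes, by ◇p → □p

Yes: it is partial functionality, defined by the CD schema ◇p → □p.
Suppose ◇p→□p is valid. Take Rxy, Rxz and set V(p)={y}. Then ◇p at x, so □p at x, so p at z, i.e. z=y.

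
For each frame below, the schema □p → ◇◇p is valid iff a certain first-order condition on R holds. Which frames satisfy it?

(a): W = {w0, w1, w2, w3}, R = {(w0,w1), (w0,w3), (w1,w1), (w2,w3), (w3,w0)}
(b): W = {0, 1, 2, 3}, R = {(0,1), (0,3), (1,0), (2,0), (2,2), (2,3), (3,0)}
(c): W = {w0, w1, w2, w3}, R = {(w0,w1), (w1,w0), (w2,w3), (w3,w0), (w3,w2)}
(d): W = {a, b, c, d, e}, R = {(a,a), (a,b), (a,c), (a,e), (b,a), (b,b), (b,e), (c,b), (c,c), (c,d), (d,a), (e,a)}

This is the axiom for a generalized confluence (Geach) condition; its first-order frame correspondent is ∀x ∃w (xRw ∧ xR²w).
(a): fails — at w2 but no w with w2Rw and w2R²w.
(b): fails — at 0 but no w with 0Rw and 0R²w.
(c): fails — at w0 but no w with w0Rw and w0R²w.
(d): condition met.

(d)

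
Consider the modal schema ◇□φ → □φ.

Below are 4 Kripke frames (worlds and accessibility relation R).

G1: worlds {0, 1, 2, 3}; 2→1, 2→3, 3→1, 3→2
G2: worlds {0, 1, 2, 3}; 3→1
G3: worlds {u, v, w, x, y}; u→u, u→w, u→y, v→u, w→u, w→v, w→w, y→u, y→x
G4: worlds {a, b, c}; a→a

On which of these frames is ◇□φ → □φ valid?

G4

The schema corresponds to the Euclidean property: ∀x ∀y ∀z (Rxy ∧ Rxz → Ryz).
G1: fails — R23 and R23 but not R33.
G2: fails — R31 and R31 but not R11.
G3: fails — Ruw and Ruy but not Rwy.
G4: holds.
Valid on: G4.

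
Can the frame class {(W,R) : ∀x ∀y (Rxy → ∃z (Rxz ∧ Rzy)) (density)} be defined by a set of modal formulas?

This is a Sahlqvist condition; the C4 axiom □□r → □r defines it.

Yes — defined by □□r → □r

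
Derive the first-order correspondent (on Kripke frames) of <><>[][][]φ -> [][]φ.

forall x forall y forall z ((x R^2 y & x R^2 z) -> exists w (y R^3 w & z = w))

This is a Sahlqvist (Geach-type) schema ◇^2□^3φ → □^2◇^0φ.
First-order correspondent: forall x forall y forall z ((x R^2 y & x R^2 z) -> exists w (y R^3 w & z = w)).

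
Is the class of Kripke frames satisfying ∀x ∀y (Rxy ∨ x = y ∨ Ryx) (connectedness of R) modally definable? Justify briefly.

If a class were modally definable it would be closed under disjoint unions (Goldblatt–Thomason).
Take 4 disjoint single-world reflexive frames: each is trivially connected, but their disjoint union has 4 worlds with no edge between distinct components, so it is not connected.
So no modal formula (or set of formulas) defines exactly the connected frames.

No — not modally definable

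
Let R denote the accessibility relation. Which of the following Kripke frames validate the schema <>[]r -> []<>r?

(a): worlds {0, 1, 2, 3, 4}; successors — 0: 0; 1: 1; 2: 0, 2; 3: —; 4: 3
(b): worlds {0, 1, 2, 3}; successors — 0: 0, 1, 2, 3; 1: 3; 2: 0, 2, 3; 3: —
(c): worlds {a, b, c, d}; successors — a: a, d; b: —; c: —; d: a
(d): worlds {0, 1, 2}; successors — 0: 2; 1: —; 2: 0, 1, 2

(c)

Frame correspondent (Sahlqvist): forall x forall y forall z (Rxy & Rxz -> exists w (Ryw & Rzw)) — i.e. convergence.
(a): fails — R43 and R43 but 3 and 3 have no common successor.
(b): fails — R00 and R03 but 0 and 3 have no common successor.
(c): ✓.
(d): fails — R22 and R21 but 2 and 1 have no common successor.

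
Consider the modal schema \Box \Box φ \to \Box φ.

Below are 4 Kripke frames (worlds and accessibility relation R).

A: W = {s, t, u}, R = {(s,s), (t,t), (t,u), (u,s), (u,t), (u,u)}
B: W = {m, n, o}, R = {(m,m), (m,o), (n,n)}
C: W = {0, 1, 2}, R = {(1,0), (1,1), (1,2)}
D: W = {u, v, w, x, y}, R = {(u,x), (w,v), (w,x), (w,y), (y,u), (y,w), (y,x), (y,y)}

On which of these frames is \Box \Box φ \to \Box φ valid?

A, B, C

This is the axiom for density; its first-order frame correspondent is \forall x \forall y (Rxy \to \exists z (Rxz \wedge Rzy)).
A: ✓.
B: ✓.
C: ✓.
D: fails — Rux but no z with Ruz and Rzx.
Valid on: A, B, C.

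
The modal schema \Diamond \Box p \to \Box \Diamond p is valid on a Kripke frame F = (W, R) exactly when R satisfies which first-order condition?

Suppose ◇□p→□◇p is valid. Take Rxy, Rxz and set V(p)={w : Ryw}. Then □p at y so ◇□p at x, so □◇p at x, so ◇p at z, giving w with Rzw and Ryw.
Conversely, on a frame with convergence the schema holds at every world under every valuation.
So the correspondent is convergence.

convergence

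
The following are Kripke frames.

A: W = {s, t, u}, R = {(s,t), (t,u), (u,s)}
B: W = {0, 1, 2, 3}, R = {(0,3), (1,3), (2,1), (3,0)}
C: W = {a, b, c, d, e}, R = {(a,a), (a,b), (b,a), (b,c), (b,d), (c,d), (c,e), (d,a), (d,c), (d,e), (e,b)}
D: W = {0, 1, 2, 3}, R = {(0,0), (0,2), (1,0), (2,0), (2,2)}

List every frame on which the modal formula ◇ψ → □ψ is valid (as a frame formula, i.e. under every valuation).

A, B

Frame correspondent (Sahlqvist): ∀x ∀y ∀z (Rxy ∧ Rxz → y = z) — i.e. partial functionality.
A: ✓.
B: ✓.
C: fails — a sees both a and b.
D: fails — 0 sees both 0 and 2.
Valid on: A, B.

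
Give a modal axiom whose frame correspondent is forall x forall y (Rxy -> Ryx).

r → □◇r

This is symmetry; the standard corresponding axiom is B: r → □◇r.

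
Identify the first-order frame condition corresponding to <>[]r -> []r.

The Euclidean property

This is frame-equivalent to ◇r → □◇r (substitute ¬r for r and contrapose).
Suppose ◇r→□◇r is valid. Take Rxy, Rxz and set V(r)={y}. Then ◇r at x, so □◇r at x, so ◇r at z, so some w with Rzw has r; w=y, i.e. Rzy. By symmetry of the argument, Ryz.
Conversely, any frame satisfying forall x forall y forall z (Rxy & Rxz -> Ryz) validates the schema.
So the correspondent is the Euclidean property.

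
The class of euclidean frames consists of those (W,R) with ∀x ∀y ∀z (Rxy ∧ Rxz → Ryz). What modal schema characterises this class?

◇ψ → □◇ψ

This is the Euclidean property; the standard corresponding axiom is 5: ◇ψ → □◇ψ.
Suppose ◇ψ→□◇ψ is valid. Take Rxy, Rxz and set V(ψ)={y}. Then ◇ψ at x, so □◇ψ at x, so ◇ψ at z, so some w with Rzw has ψ; w=y, i.e. Rzy. By symmetry of the argument, Ryz.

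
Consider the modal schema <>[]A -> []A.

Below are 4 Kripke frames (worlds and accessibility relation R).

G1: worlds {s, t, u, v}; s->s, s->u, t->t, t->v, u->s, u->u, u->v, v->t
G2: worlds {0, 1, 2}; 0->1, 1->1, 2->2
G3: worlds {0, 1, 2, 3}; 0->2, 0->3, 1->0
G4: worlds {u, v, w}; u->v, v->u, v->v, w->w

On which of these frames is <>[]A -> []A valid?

This is the axiom for the Euclidean property; its first-order frame correspondent is forall x forall y forall z (Rxy & Rxz -> Ryz).
G1: fails — Rtv and Rtv but not Rvv.
G2: holds.
G3: fails — R03 and R03 but not R33.
G4: fails — Rvu and Rvu but not Ruu.
Valid on: G2.

G2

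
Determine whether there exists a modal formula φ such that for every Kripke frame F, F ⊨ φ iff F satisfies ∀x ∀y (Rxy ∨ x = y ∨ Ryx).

Any modally definable frame class is closed under disjoint unions.
Take 4 disjoint single-world reflexive frames: each is trivially connected, but their disjoint union has 4 worlds with no edge between distinct components, so it is not connected.
So no modal formula (or set of formulas) defines exactly the connected frames.

Not modally definable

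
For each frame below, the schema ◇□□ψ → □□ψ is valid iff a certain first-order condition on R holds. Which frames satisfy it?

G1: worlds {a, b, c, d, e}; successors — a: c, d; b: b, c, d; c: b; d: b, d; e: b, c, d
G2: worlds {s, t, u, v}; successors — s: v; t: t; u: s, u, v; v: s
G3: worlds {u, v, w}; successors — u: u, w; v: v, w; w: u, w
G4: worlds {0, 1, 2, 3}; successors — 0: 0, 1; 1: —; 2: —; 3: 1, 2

Frame correspondent (Sahlqvist): ∀x ∀y ∀z ((xRy ∧ xR²z) → ∃w (yR²w ∧ z = w)) — i.e. a generalized confluence (Geach) condition.
G1: satisfies the condition.
G2: fails — sRv, sR²s but no w with vR²w and s=w.
G3: fails — vRw, vR²v but no t with wR²t and v=t.
G4: fails — 0R1, 0R²0 but no w with 1R²w and 0=w.
Valid on: G1.

G1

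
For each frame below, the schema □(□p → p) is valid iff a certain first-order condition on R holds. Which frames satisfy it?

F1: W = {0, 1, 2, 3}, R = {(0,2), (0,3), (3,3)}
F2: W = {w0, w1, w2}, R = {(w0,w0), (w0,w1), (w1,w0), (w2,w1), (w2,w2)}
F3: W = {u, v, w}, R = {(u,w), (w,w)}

F3

This is the axiom for shift-reflexivity; its first-order frame correspondent is ∀x ∀y (Rxy → Ryy).
F1: fails — R02 but not R22.
F2: fails — Rw0w1 but not Rw1w1.
F3: ✓.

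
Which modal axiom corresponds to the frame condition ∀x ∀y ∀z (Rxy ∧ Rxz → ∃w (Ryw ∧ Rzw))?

The condition is convergence. The .2 schema ◇□s → □◇s defines it.
Suppose ◇□s→□◇s is valid. Take Rxy, Rxz and set V(s)={w : Ryw}. Then □s at y so ◇□s at x, so □◇s at x, so ◇s at z, giving w with Rzw and Ryw.

◇□s → □◇s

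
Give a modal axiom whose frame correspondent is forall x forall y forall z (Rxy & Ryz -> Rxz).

A defining formula is □q → □□q (the 4 axiom).
Suppose □q→□□q is valid. Take Rxy, Ryz and set V(q)={w : Rxw}. Then □q at x, so □□q at x, so □q at y, so q at z, i.e. Rxz.

□q → □□q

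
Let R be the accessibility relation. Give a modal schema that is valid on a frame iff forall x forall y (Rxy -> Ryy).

The condition is shift-reflexivity. The T□ schema □(□s → s) defines it.

□(□s → s)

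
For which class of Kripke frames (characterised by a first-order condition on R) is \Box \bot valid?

emptiness of R: \forall x \forall y \neg Rxy

□⊥ is valid iff no world has any successor (otherwise □⊥ fails at any world with one).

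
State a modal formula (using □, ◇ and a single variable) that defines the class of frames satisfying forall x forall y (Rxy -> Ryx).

ψ → □◇ψ

This is symmetry; the standard corresponding axiom is B: ψ → □◇ψ.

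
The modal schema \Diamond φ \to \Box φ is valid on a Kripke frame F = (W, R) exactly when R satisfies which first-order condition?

Suppose ◇φ→□φ is valid. Take Rxy, Rxz and set V(φ)={y}. Then ◇φ at x, so □φ at x, so φ at z, i.e. z=y.

partial functionality: \forall x \forall y \forall z (Rxy \wedge Rxz \to y = z)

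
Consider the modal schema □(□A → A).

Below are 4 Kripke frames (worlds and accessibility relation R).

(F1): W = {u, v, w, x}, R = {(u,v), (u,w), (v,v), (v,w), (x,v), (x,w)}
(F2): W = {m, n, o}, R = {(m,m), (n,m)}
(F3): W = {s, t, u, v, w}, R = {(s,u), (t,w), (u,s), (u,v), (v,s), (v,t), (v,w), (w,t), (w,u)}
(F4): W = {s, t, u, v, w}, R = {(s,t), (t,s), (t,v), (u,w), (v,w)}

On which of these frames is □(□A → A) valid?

The schema corresponds to shift-reflexivity: ∀x ∀y (Rxy → Ryy).
(F1): fails — Rxw but not Rww.
(F2): holds.
(F3): fails — Ruv but not Rvv.
(F4): fails — Ruw but not Rww.
Valid on: (F2).

(F2)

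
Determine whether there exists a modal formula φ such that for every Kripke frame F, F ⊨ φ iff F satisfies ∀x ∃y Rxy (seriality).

The condition is seriality. A defining modal formula is □q → ◇q.
Suppose □q→◇q is valid. At any x set V(q)=W. Then □q at x, so ◇q at x, so x has a successor.

Yes, by □q → ◇q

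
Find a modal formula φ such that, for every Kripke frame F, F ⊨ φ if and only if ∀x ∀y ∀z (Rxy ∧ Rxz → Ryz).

The condition is the Euclidean property. The 5 schema ◇ψ → □◇ψ defines it.
Suppose ◇ψ→□◇ψ is valid. Take Rxy, Rxz and set V(ψ)={y}. Then ◇ψ at x, so □◇ψ at x, so ◇ψ at z, so some w with Rzw has ψ; w=y, i.e. Rzy. By symmetry of the argument, Ryz.

◇ψ → □◇ψ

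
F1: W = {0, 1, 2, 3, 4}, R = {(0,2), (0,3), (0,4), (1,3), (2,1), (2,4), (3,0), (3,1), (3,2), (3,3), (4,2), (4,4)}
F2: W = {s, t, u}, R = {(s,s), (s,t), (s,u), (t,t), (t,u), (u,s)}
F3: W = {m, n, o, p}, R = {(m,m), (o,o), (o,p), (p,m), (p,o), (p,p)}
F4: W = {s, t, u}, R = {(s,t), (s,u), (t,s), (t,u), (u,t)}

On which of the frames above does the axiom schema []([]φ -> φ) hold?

Frame correspondent (Sahlqvist): forall x forall y (Rxy -> Ryy) — i.e. shift-reflexivity.
F1: fails — R32 but not R22.
F2: fails — Rtu but not Ruu.
F3: condition met.
F4: fails — Rut but not Rtt.
Valid on: F3.

F3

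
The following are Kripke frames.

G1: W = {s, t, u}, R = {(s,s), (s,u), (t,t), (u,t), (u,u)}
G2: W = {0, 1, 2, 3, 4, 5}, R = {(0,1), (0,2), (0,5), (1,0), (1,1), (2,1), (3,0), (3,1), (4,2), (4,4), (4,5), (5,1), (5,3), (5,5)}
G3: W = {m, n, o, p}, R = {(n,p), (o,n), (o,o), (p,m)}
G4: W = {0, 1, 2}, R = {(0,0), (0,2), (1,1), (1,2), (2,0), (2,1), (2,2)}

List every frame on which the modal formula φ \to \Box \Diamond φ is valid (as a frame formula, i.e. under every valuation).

Frame correspondent (Sahlqvist): \forall x \forall y (Rxy \to Ryx) — i.e. symmetry.
G1: fails — Rut but not Rtu.
G2: fails — R02 but not R20.
G3: fails — Ron but not Rno.
G4: holds.
Valid on: G4.

G4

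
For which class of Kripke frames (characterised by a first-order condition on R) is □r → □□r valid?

Transitivity

This is the 4 axiom.
It corresponds to transitivity: ∀x ∀y ∀z (Rxy ∧ Ryz → Rxz).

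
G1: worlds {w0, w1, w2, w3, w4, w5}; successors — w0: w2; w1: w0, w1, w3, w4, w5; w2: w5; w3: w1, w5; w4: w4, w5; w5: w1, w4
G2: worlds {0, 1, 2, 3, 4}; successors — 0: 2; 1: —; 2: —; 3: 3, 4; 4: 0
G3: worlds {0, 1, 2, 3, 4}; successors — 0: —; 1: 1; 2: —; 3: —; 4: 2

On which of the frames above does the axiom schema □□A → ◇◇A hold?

G1

The schema corresponds to a generalized confluence (Geach) condition: ∀x ∃w (xR²w ∧ xR²w).
G1: condition met.
G2: fails — at 0 but no w with 0R²w and 0R²w.
G3: fails — at 0 but no w with 0R²w and 0R²w.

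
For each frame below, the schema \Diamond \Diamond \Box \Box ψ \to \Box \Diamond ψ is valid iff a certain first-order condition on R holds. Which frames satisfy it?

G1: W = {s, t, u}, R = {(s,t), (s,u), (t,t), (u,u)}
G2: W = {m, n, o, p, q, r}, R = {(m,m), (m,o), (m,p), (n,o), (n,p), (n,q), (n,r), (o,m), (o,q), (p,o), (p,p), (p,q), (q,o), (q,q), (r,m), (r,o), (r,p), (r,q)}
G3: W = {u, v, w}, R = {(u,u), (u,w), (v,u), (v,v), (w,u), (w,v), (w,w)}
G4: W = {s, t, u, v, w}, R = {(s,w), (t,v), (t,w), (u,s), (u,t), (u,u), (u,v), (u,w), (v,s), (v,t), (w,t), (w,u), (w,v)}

G2, G3

The schema corresponds to a generalized confluence (Geach) condition: \forall x \forall y \forall z ((x R^2 y \wedge xRz) \to \exists w (y R^2 w \wedge zRw)).
G1: fails — sR²t, sRu but no w with tR²w and uRw.
G2: condition met.
G3: condition met.
G4: fails — tR²v, tRv but no w* with vR²w* and vRw*.
Valid on: G2, G3.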